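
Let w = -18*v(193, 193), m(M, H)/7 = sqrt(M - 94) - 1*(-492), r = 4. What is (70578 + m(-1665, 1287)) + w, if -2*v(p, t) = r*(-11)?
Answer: 73626 + 7*I*sqrt(1759) ≈ 73626.0 + 293.58*I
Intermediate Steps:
v(p, t) = 22 (v(p, t) = -2*(-11) = -1/2*(-44) = 22)
m(M, H) = 3444 + 7*sqrt(-94 + M) (m(M, H) = 7*(sqrt(M - 94) - 1*(-492)) = 7*(sqrt(-94 + M) + 492) = 7*(492 + sqrt(-94 + M)) = 3444 + 7*sqrt(-94 + M))
w = -396 (w = -18*22 = -396)
(70578 + m(-1665, 1287)) + w = (70578 + (3444 + 7*sqrt(-94 - 1665))) - 396 = (70578 + (3444 + 7*sqrt(-1759))) - 396 = (70578 + (3444 + 7*(I*sqrt(1759)))) - 396 = (70578 + (3444 + 7*I*sqrt(1759))) - 396 = (74022 + 7*I*sqrt(1759)) - 396 = 73626 + 7*I*sqrt(1759)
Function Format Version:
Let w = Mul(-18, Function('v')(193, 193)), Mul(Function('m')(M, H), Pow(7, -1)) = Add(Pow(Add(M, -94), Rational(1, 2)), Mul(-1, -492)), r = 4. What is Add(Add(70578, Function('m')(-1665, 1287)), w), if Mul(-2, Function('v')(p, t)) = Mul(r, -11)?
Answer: Add(73626, Mul(7, I, Pow(1759, Rational(1, 2)))) ≈ Add(73626., Mul(293.58, I))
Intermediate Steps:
Function('v')(p, t) = 22 (Function('v')(p, t) = Mul(Rational(-1, 2), Mul(4, -11)) = Mul(Rational(-1, 2), -44) = 22)
Function('m')(M, H) = Add(3444, Mul(7, Pow(Add(-94, M), Rational(1, 2)))) (Function('m')(M, H) = Mul(7, Add(Pow(Add(M, -94), Rational(1, 2)), Mul(-1, -492))) = Mul(7, Add(Pow(Add(-94, M), Rational(1, 2)), 492)) = Mul(7, Add(492, Pow(Add(-94, M), Rational(1, 2)))) = Add(3444, Mul(7, Pow(Add(-94, M), Rational(1, 2)))))
w = -396 (w = Mul(-18, 22) = -396)
Add(Add(70578, Function('m')(-1665, 1287)), w) = Add(Add(70578, Add(3444, Mul(7, Pow(Add(-94, -1665), Rational(1, 2))))), -396) = Add(Add(70578, Add(3444, Mul(7, Pow(-1759, Rational(1, 2))))), -396) = Add(Add(70578, Add(3444, Mul(7, Mul(I, Pow(1759, Rational(1, 2)))))), -396) = Add(Add(70578, Add(3444, Mul(7, I, Pow(1759, Rational(1, 2))))), -396) = Add(Add(74022, Mul(7, I, Pow(1759, Rational(1, 2)))), -396) = Add(73626, Mul(7, I, Pow(1759, Rational(1, 2))))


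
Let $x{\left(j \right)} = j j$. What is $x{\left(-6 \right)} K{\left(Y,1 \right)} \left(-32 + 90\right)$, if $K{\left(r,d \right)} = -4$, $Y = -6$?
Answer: $-8352$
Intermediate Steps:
$x{\left(j \right)} = j^{2}$
$x{\left(-6 \right)} K{\left(Y,1 \right)} \left(-32 + 90\right) = \left(-6\right)^{2} \left(- 4 \left(-32 + 90\right)\right) = 36 \left(\left(-4\right) 58\right) = 36 \left(-232\right) = -8352$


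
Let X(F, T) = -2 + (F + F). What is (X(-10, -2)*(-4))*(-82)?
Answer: -7216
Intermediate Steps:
X(F, T) = -2 + 2*F
(X(-10, -2)*(-4))*(-82) = ((-2 + 2*(-10))*(-4))*(-82) = ((-2 - 20)*(-4))*(-82) = -22*(-4)*(-82) = 88*(-82) = -7216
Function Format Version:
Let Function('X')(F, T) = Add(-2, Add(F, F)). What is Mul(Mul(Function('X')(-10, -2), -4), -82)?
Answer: -7216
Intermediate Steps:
Function('X')(F, T) = Add(-2, Mul(2, F))
Mul(Mul(Function('X')(-10, -2), -4), -82) = Mul(Mul(Add(-2, Mul(2, -10)), -4), -82) = Mul(Mul(Add(-2, -20), -4), -82) = Mul(Mul(-22, -4), -82) = Mul(88, -82) = -7216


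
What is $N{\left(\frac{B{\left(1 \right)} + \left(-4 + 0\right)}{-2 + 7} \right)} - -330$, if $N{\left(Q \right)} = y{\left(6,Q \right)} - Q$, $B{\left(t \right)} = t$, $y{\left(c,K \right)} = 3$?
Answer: $\frac{1668}{5} \approx 333.6$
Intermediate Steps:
$N{\left(Q \right)} = 3 - Q$
$N{\left(\frac{B{\left(1 \right)} + \left(-4 + 0\right)}{-2 + 7} \right)} - -330 = \left(3 - \frac{1 + \left(-4 + 0\right)}{-2 + 7}\right) - -330 = \left(3 - \frac{1 - 4}{5}\right) + 330 = \left(3 - \left(-3\right) \frac{1}{5}\right) + 330 = \left(3 - - \frac{3}{5}\right) + 330 = \left(3 + \frac{3}{5}\right) + 330 = \frac{18}{5} + 330 = \frac{1668}{5}$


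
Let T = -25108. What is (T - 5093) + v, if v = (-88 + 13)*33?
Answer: -32676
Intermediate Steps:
v = -2475 (v = -75*33 = -2475)
(T - 5093) + v = (-25108 - 5093) - 2475 = -30201 - 2475 = -32676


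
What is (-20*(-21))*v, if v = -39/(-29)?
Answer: 16380/29 ≈ 564.83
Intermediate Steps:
v = 39/29 (v = -39*(-1/29) = 39/29 ≈ 1.3448)
(-20*(-21))*v = -20*(-21)*(39/29) = 420*(39/29) = 16380/29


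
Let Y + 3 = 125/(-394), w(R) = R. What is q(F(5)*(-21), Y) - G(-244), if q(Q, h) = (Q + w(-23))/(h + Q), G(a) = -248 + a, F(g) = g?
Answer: 21047516/42677 ≈ 493.18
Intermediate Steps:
Y = -1307/394 (Y = -3 + 125/(-394) = -3 + 125*(-1/394) = -3 - 125/394 = -1307/394 ≈ -3.3173)
q(Q, h) = (-23 + Q)/(Q + h) (q(Q, h) = (Q - 23)/(h + Q) = (-23 + Q)/(Q + h))
q(F(5)*(-21), Y) - G(-244) = (-23 + 5*(-21))/(5*(-21) - 1307/394) - (-248 - 244) = (-23 - 105)/(-105 - 1307/394) - 1*(-492) = -128/(-42677/394) + 492 = -394/42677*(-128) + 492 = 50432/42677 + 492 = 21047516/42677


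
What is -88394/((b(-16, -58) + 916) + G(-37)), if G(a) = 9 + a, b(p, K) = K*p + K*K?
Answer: -44197/2590 ≈ -17.064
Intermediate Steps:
b(p, K) = K² + K*p (b(p, K) = K*p + K² = K² + K*p)
-88394/((b(-16, -58) + 916) + G(-37)) = -88394/((-58*(-58 - 16) + 916) + (9 - 37)) = -88394/((-58*(-74) + 916) - 28) = -88394/((4292 + 916) - 28) = -88394/(5208 - 28) = -88394/5180 = -88394*1/5180 = -44197/2590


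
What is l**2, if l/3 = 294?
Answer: 777924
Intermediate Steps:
l = 882 (l = 3*294 = 882)
l**2 = 882**2 = 777924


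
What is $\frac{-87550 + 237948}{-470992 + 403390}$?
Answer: $- \frac{75199}{33801} \approx -2.2248$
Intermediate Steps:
$\frac{-87550 + 237948}{-470992 + 403390} = \frac{150398}{-67602} = 150398 \left(- \frac{1}{67602}\right) = - \frac{75199}{33801}$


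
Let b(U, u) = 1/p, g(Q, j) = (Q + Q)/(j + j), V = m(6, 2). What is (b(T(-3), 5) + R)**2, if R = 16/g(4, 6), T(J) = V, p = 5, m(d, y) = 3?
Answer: 14641/25 ≈ 585.64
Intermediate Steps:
V = 3
T(J) = 3
g(Q, j) = Q/j (g(Q, j) = (2*Q)/((2*j)) = (2*Q)*(1/(2*j)) = Q/j)
b(U, u) = 1/5
R = 24 (R = 16/((4/6)) = 16/((4*(1/6))) = 16/(2/3) = 16*(3/2) = 24)
(b(T(-3), 5) + R)**2 = (1/5 + 24)**2 = (121/5)**2 = 14641/25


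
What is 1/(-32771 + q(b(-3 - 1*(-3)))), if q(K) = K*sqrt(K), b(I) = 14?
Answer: -32771/1073935697 - 14*sqrt(14)/1073935697 ≈ -3.0564e-5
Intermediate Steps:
q(K) = K**(3/2)
1/(-32771 + q(b(-3 - 1*(-3)))) = 1/(-32771 + 14**(3/2)) = 1/(-32771 + 14*sqrt(14))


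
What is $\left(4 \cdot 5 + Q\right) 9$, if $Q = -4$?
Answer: $144$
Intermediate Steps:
$\left(4 \cdot 5 + Q\right) 9 = \left(4 \cdot 5 - 4\right) 9 = \left(20 - 4\right) 9 = 16 \cdot 9 = 144$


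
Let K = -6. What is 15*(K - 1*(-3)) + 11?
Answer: -34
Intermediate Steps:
15*(K - 1*(-3)) + 11 = 15*(-6 - 1*(-3)) + 11 = 15*(-6 + 3) + 11 = 15*(-3) + 11 = -45 + 11 = -34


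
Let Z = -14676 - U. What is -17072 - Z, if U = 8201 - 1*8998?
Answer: -3193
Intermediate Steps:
U = -797 (U = 8201 - 8998 = -797)
Z = -13879 (Z = -14676 - 1*(-797) = -14676 + 797 = -13879)
-17072 - Z = -17072 - 1*(-13879) = -17072 + 13879 = -3193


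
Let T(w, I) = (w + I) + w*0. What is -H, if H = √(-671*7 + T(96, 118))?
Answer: -I*√4483 ≈ -66.955*I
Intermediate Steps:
T(w, I) = I + w (T(w, I) = (I + w) + 0 = I + w)
H = I*√4483 (H = √(-671*7 + (118 + 96)) = √(-4697 + 214) = √(-4483) = I*√4483 ≈ 66.955*I)
-H = -I*√4483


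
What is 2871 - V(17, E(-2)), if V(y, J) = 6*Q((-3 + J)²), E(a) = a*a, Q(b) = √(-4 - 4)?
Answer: 2871 - 12*I*√2 ≈ 2871.0 - 16.971*I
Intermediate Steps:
Q(b) = 2*I*√2 (Q(b) = √(-8) = 2*I*√2)
E(a) = a²
V(y, J) = 12*I*√2 (V(y, J) = 6*(2*I*√2) = 12*I*√2)
2871 - V(17, E(-2)) = 2871 - 12*I*√2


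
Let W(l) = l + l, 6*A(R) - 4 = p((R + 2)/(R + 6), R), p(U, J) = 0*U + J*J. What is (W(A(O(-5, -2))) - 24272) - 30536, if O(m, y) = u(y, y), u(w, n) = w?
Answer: -164416/3 ≈ -54805.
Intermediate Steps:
O(m, y) = y
p(U, J) = J² (p(U, J) = 0 + J² = J²)
A(R) = ⅔ + R²/6
W(l) = 2*l
(W(A(O(-5, -2))) - 24272) - 30536 = (2*(⅔ + (⅙)*(-2)²) - 24272) - 30536 = (2*(⅔ + (⅙)*4) - 24272) - 30536 = (2*(⅔ + ⅔) - 24272) - 30536 = (2*(4/3) - 24272) - 30536 = (8/3 - 24272) - 30536 = -72808/3 - 30536 = -164416/3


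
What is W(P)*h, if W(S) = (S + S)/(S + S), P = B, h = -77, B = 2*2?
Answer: -77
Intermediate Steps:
B = 4
P = 4
W(S) = 1 (W(S) = (2*S)/((2*S)) = (2*S)*(1/(2*S)) = 1)
W(P)*h = 1*(-77) = -77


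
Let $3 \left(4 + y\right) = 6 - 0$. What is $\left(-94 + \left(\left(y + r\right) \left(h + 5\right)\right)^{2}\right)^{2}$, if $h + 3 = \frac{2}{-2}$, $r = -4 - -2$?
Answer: $6084$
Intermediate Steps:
$y = -2$ ($y = -4 + \frac{6 - 0}{3} = -4 + \frac{6 + 0}{3} = -4 + \frac{1}{3} \cdot 6 = -4 + 2 = -2$)
$r = -2$ ($r = -4 + 2 = -2$)
$h = -4$ ($h = -3 + \frac{2}{-2} = -3 + 2 \left(- \frac{1}{2}\right) = -3 - 1 = -4$)
$\left(-94 + \left(\left(y + r\right) \left(h + 5\right)\right)^{2}\right)^{2} = \left(-94 + \left(\left(-2 - 2\right) \left(-4 + 5\right)\right)^{2}\right)^{2} = \left(-94 + \left(\left(-4\right) 1\right)^{2}\right)^{2} = \left(-94 + \left(-4\right)^{2}\right)^{2} = \left(-94 + 16\right)^{2} = \left(-78\right)^{2} = 6084$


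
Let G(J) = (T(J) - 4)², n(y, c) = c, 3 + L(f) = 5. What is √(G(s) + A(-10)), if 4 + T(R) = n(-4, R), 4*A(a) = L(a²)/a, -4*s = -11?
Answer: √11005/20 ≈ 5.2452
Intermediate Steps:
L(f) = 2 (L(f) = -3 + 5 = 2)
s = 11/4 (s = -¼*(-11) = 11/4 ≈ 2.7500)
A(a) = 1/(2*a) (A(a) = (2/a)/4 = 1/(2*a))
T(R) = -4 + R
G(J) = (-8 + J)² (G(J) = ((-4 + J) - 4)² = (-8 + J)²)
√(G(s) + A(-10)) = √((-8 + 11/4)² + (½)/(-10)) = √((-21/4)² + (½)*(-⅒)) = √(441/16 - 1/20) = √(2201/80) = √11005/20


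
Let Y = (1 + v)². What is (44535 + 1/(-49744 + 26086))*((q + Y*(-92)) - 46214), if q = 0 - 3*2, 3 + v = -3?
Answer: -25560555043540/11829 ≈ -2.1608e+9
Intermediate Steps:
v = -6 (v = -3 - 3 = -6)
Y = 25 (Y = (1 - 6)² = (-5)² = 25)
q = -6 (q = 0 - 6 = -6)
(44535 + 1/(-49744 + 26086))*((q + Y*(-92)) - 46214) = (44535 + 1/(-49744 + 26086))*((-6 + 25*(-92)) - 46214) = (44535 + 1/(-23658))*((-6 - 2300) - 46214) = (44535 - 1/23658)*(-2306 - 46214) = (1053609029/23658)*(-48520) = -25560555043540/11829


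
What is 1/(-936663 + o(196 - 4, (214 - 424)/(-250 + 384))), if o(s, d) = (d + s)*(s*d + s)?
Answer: -4489/4297769871 ≈ -1.0445e-6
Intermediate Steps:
o(s, d) = (d + s)*(s + d*s) (o(s, d) = (d + s)*(d*s + s) = (d + s)*(s + d*s))
1/(-936663 + o(196 - 4, (214 - 424)/(-250 + 384))) = 1/(-936663 + (196 - 4)*((214 - 424)/(-250 + 384) + (196 - 4) + ((214 - 424)/(-250 + 384))**2 + ((214 - 424)/(-250 + 384))*(196 - 4))) = 1/(-936663 + 192*(-210/134 + 192 + (-210/134)**2 - 210/134*192)) = 1/(-936663 + 192*(-210*1/134 + 192 + (-210*1/134)**2 - 210*1/134*192)) = 1/(-936663 + 192*(-105/67 + 192 + (-105/67)**2 - 105/67*192)) = 1/(-936663 + 192*(-105/67 + 192 + 11025/4489 - 20160/67)) = 1/(-936663 + 192*(-484842/4489)) = 1/(-936663 - 93089664/4489) = 1/(-4297769871/4489) = -4489/4297769871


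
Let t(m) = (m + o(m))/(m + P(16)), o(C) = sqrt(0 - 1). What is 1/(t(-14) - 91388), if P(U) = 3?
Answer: -11057794/1010535604517 + 11*I/1010535604517 ≈ -1.0943e-5 + 1.0885e-11*I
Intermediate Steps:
o(C) = I (o(C) = sqrt(-1) = I)
t(m) = (I + m)/(3 + m) (t(m) = (m + I)/(m + 3) = (I + m)/(3 + m))
1/(t(-14) - 91388) = 1/((I - 14)/(3 - 14) - 91388) = 1/((-14 + I)/(-11) - 91388) = 1/(-(-14 + I)/11 - 91388) = 1/((14/11 - I/11) - 91388) = 1/(-1005254/11 - I/11) = 121*(-1005254/11 + I/11)/1010535604517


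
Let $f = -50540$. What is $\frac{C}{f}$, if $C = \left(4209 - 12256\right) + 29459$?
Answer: $- \frac{5353}{12635} \approx -0.42366$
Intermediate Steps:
$C = 21412$ ($C = -8047 + 29459 = 21412$)
$\frac{C}{f} = \frac{21412}{-50540} = 21412 \left(- \frac{1}{50540}\right) = - \frac{5353}{12635}$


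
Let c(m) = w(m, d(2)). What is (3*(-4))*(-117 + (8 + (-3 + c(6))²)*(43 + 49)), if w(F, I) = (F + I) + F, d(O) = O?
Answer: -141012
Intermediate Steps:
w(F, I) = I + 2*F
c(m) = 2 + 2*m
(3*(-4))*(-117 + (8 + (-3 + c(6))²)*(43 + 49)) = (3*(-4))*(-117 + (8 + (-3 + (2 + 2*6))²)*(43 + 49)) = -12*(-117 + (8 + (-3 + (2 + 12))²)*92) = -12*(-117 + (8 + (-3 + 14)²)*92) = -12*(-117 + (8 + 11²)*92) = -12*(-117 + (8 + 121)*92) = -12*(-117 + 129*92) = -12*(-117 + 11868) = -12*11751 = -141012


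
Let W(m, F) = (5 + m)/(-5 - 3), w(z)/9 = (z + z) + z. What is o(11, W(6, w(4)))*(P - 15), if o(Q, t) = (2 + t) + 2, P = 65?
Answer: 525/4 ≈ 131.25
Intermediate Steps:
w(z) = 27*z (w(z) = 9*((z + z) + z) = 9*(2*z + z) = 9*(3*z) = 27*z)
W(m, F) = -5/8 - m/8 (W(m, F) = (5 + m)/(-8) = (5 + m)*(-⅛) = -5/8 - m/8)
o(Q, t) = 4 + t
o(11, W(6, w(4)))*(P - 15) = (4 + (-5/8 - ⅛*6))*(65 - 15) = (4 + (-5/8 - ¾))*50 = (4 - 11/8)*50 = (21/8)*50 = 525/4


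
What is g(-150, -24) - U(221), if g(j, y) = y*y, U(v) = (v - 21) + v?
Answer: 155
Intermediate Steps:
U(v) = -21 + 2*v (U(v) = (-21 + v) + v = -21 + 2*v)
g(j, y) = y²
g(-150, -24) - U(221) = (-24)² - (-21 + 2*221) = 576 - (-21 + 442) = 576 - 1*421 = 576 - 421 = 155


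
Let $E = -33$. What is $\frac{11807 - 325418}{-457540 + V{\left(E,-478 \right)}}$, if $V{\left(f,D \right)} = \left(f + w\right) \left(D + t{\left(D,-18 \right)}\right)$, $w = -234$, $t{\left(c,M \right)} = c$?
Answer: $\frac{313611}{202288} \approx 1.5503$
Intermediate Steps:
$V{\left(f,D \right)} = 2 D \left(-234 + f\right)$ ($V{\left(f,D \right)} = \left(f - 234\right) \left(D + D\right) = \left(-234 + f\right) 2 D = 2 D \left(-234 + f\right)$)
$\frac{11807 - 325418}{-457540 + V{\left(E,-478 \right)}} = \frac{11807 - 325418}{-457540 + 2 \left(-478\right) \left(-234 - 33\right)} = - \frac{313611}{-457540 + 2 \left(-478\right) \left(-267\right)} = - \frac{313611}{-457540 + 255252} = - \frac{313611}{-202288} = \left(-313611\right) \left(- \frac{1}{202288}\right) = \frac{313611}{202288}$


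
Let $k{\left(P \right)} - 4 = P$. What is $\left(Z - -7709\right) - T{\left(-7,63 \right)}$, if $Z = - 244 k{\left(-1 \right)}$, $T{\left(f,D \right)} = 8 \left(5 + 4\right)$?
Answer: $6905$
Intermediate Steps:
$k{\left(P \right)} = 4 + P$
$T{\left(f,D \right)} = 72$ ($T{\left(f,D \right)} = 8 \cdot 9 = 72$)
$Z = -732$ ($Z = - 244 \left(4 - 1\right) = \left(-244\right) 3 = -732$)
$\left(Z - -7709\right) - T{\left(-7,63 \right)} = \left(-732 - -7709\right) - 72 = \left(-732 + 7709\right) - 72 = 6977 - 72 = 6905$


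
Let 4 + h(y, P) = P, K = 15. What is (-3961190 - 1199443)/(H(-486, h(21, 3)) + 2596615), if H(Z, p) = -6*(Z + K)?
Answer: -5160633/2599441 ≈ -1.9853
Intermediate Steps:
h(y, P) = -4 + P
H(Z, p) = -90 - 6*Z (H(Z, p) = -6*(Z + 15) = -6*(15 + Z) = -90 - 6*Z)
(-3961190 - 1199443)/(H(-486, h(21, 3)) + 2596615) = (-3961190 - 1199443)/((-90 - 6*(-486)) + 2596615) = -5160633/((-90 + 2916) + 2596615) = -5160633/(2826 + 2596615) = -5160633/2599441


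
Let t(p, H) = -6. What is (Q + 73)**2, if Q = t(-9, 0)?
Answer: 4489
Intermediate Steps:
Q = -6
(Q + 73)**2 = (-6 + 73)**2 = 67**2 = 4489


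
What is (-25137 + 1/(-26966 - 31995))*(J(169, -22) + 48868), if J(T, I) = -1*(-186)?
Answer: -72703063785532/58961 ≈ -1.2331e+9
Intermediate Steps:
J(T, I) = 186
(-25137 + 1/(-26966 - 31995))*(J(169, -22) + 48868) = (-25137 + 1/(-26966 - 31995))*(186 + 48868) = (-25137 + 1/(-58961))*49054 = (-25137 - 1/58961)*49054 = -1482102658/58961*49054 = -72703063785532/58961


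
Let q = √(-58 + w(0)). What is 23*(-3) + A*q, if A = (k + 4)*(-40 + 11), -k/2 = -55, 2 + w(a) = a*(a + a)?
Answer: -69 - 6612*I*√15 ≈ -69.0 - 25608.0*I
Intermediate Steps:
w(a) = -2 + 2*a² (w(a) = -2 + a*(a + a) = -2 + a*(2*a) = -2 + 2*a²)
k = 110 (k = -2*(-55) = 110)
A = -3306 (A = (110 + 4)*(-40 + 11) = 114*(-29) = -3306)
q = 2*I*√15 (q = √(-58 + (-2 + 2*0²)) = √(-58 + (-2 + 2*0)) = √(-58 + (-2 + 0)) = √(-58 - 2) = √(-60) = 2*I*√15 ≈ 7.746*I)
23*(-3) + A*q = 23*(-3) - 6612*I*√15 = -69 - 6612*I*√15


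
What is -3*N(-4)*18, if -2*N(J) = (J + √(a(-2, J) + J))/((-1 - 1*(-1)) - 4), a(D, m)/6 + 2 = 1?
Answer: 27 - 27*I*√10/4 ≈ 27.0 - 21.345*I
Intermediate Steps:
a(D, m) = -6 (a(D, m) = -12 + 6*1 = -12 + 6 = -6)
N(J) = J/8 + √(-6 + J)/8 (N(J) = -(J + √(-6 + J))/(2*((-1 - 1*(-1)) - 4)) = -(J + √(-6 + J))/(2*((-1 + 1) - 4)) = -(J + √(-6 + J))/(2*(0 - 4)) = -(J + √(-6 + J))/(2*(-4)) = -(J + √(-6 + J))*(-1)/(2*4) = -(-J/4 - √(-6 + J)/4)/2 = J/8 + √(-6 + J)/8)
-3*N(-4)*18 = -3*((⅛)*(-4) + √(-6 - 4)/8)*18 = -3*(-½ + √(-10)/8)*18 = -3*(-½ + (I*√10)/8)*18 = -3*(-½ + I*√10/8)*18 = (3/2 - 3*I*√10/8)*18 = 27 - 27*I*√10/4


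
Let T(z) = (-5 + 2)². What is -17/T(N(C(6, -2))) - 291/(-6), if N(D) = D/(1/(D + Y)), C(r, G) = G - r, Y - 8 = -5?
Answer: 839/18 ≈ 46.611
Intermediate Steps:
Y = 3 (Y = 8 - 5 = 3)
N(D) = D*(3 + D) (N(D) = D/(1/(D + 3)) = D/(1/(3 + D)) = D*(3 + D))
T(z) = 9 (T(z) = (-3)² = 9)
-17/T(N(C(6, -2))) - 291/(-6) = -17/9 - 291/(-6) = -17*⅑ - 291*(-⅙) = -17/9 + 97/2 = 839/18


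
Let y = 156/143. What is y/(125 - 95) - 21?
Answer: -1153/55 ≈ -20.964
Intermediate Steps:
y = 12/11 (y = 156*(1/143) = 12/11 ≈ 1.0909)
y/(125 - 95) - 21 = 12/(11*(125 - 95)) - 21 = (12/11)/30 - 21 = (12/11)*(1/30) - 21 = 2/55 - 21 = -1153/55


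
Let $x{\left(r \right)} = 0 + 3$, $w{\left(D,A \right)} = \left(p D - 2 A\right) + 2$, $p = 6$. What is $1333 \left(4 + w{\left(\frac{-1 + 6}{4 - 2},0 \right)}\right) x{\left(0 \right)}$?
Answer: $83979$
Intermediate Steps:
$w{\left(D,A \right)} = 2 - 2 A + 6 D$ ($w{\left(D,A \right)} = \left(6 D - 2 A\right) + 2 = \left(- 2 A + 6 D\right) + 2 = 2 - 2 A + 6 D$)
$x{\left(r \right)} = 3$
$1333 \left(4 + w{\left(\frac{-1 + 6}{4 - 2},0 \right)}\right) x{\left(0 \right)} = 1333 \left(4 + \left(2 - 0 + 6 \frac{-1 + 6}{4 - 2}\right)\right) 3 = 1333 \left(4 + \left(2 + 0 + 6 \cdot \frac{5}{2}\right)\right) 3 = 1333 \left(4 + \left(2 + 0 + 15\right)\right) 3 = 1333 \left(4 + 17\right) 3 = 1333 \cdot 21 \cdot 3 = 1333 \cdot 63 = 83979$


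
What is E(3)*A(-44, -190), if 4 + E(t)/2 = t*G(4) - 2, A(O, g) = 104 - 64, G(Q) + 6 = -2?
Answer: -2400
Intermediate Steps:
G(Q) = -8 (G(Q) = -6 - 2 = -8)
A(O, g) = 40
E(t) = -12 - 16*t (E(t) = -8 + 2*(t*(-8) - 2) = -8 + 2*(-8*t - 2) = -8 + 2*(-2 - 8*t) = -8 + (-4 - 16*t) = -12 - 16*t)
E(3)*A(-44, -190) = (-12 - 16*3)*40 = (-12 - 48)*40 = -60*40 = -2400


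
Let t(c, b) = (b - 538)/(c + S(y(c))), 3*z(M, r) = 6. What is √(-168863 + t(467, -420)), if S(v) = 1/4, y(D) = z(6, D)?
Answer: I*√589872807951/1869 ≈ 410.93*I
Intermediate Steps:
z(M, r) = 2 (z(M, r) = (⅓)*6 = 2)
y(D) = 2
S(v) = ¼
t(c, b) = (-538 + b)/(¼ + c) (t(c, b) = (b - 538)/(c + ¼) = (-538 + b)/(¼ + c))
√(-168863 + t(467, -420)) = √(-168863 + 4*(-538 - 420)/(1 + 4*467)) = √(-168863 + 4*(-958)/(1 + 1868)) = √(-168863 + 4*(-958)/1869) = √(-168863 + 4*(1/1869)*(-958)) = √(-168863 - 3832/1869) = √(-315608779/1869) = I*√589872807951/1869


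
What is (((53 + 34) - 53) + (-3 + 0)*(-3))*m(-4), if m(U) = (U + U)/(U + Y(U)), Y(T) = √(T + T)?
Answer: 172/3 + 86*I*√2/3 ≈ 57.333 + 40.541*I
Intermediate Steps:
Y(T) = √2*√T (Y(T) = √(2*T) = √2*√T)
m(U) = 2*U/(U + √2*√U) (m(U) = (U + U)/(U + √2*√U) = (2*U)/(U + √2*√U) = 2*U/(U + √2*√U))
(((53 + 34) - 53) + (-3 + 0)*(-3))*m(-4) = (((53 + 34) - 53) + (-3 + 0)*(-3))*(2*(-4)/(-4 + √2*√(-4))) = ((87 - 53) - 3*(-3))*(2*(-4)/(-4 + √2*(2*I))) = (34 + 9)*(2*(-4)/(-4 + 2*I*√2)) = 43*(-8/(-4 + 2*I*√2)) = -344/(-4 + 2*I*√2)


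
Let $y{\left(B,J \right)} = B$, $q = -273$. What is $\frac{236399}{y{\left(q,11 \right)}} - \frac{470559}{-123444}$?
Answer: $- \frac{3228175061}{3744468} \approx -862.12$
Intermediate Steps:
$\frac{236399}{y{\left(q,11 \right)}} - \frac{470559}{-123444} = \frac{236399}{-273} - \frac{470559}{-123444} = 236399 \left(- \frac{1}{273}\right) - - \frac{156853}{41148} = - \frac{236399}{273} + \frac{156853}{41148} = - \frac{3228175061}{3744468}$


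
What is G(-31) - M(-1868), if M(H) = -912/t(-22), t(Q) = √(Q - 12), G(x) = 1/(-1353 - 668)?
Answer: -1/2021 - 456*I*√34/17 ≈ -0.0004948 - 156.41*I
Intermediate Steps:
G(x) = -1/2021 (G(x) = 1/(-2021) = -1/2021)
t(Q) = √(-12 + Q)
M(H) = 456*I*√34/17 (M(H) = -912/√(-12 - 22) = -912*(-I*√34/34) = -(-456)*I*√34/17 = 456*I*√34/17)
G(-31) - M(-1868) = -1/2021 - 456*I*√34/17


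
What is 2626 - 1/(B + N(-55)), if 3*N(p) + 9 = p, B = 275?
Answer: 1998383/761 ≈ 2626.0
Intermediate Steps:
N(p) = -3 + p/3
2626 - 1/(B + N(-55)) = 2626 - 1/(275 + (-3 + (1/3)*(-55))) = 2626 - 1/(275 + (-3 - 55/3)) = 2626 - 1/(275 - 64/3) = 2626 - 1/761/3 = 2626 - 1*3/761 = 2626 - 3/761 = 1998383/761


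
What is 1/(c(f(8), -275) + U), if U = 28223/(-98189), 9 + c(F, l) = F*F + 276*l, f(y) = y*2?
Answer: -581/43954560 ≈ -1.3218e-5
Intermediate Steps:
f(y) = 2*y
c(F, l) = -9 + F² + 276*l (c(F, l) = -9 + (F*F + 276*l) = -9 + (F² + 276*l) = -9 + F² + 276*l)
U = -167/581 (U = 28223*(-1/98189) = -167/581 ≈ -0.28744)
1/(c(f(8), -275) + U) = 1/((-9 + (2*8)² + 276*(-275)) - 167/581) = 1/((-9 + 16² - 75900) - 167/581) = 1/((-9 + 256 - 75900) - 167/581) = 1/(-75653 - 167/581) = 1/(-43954560/581) = -581/43954560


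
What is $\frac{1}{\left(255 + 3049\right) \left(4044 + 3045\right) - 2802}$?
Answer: $\frac{1}{23419254} \approx 4.27 \cdot 10^{-8}$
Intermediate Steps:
$\frac{1}{\left(255 + 3049\right) \left(4044 + 3045\right) - 2802} = \frac{1}{3304 \cdot 7089 - 2802} = \frac{1}{23422056 - 2802} = \frac{1}{23419254}$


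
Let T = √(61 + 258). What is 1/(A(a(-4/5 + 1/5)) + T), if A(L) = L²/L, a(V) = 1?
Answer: -1/318 + √319/318 ≈ 0.053021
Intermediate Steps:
A(L) = L
T = √319 ≈ 17.861
1/(A(a(-4/5 + 1/5)) + T) = 1/(1 + √319)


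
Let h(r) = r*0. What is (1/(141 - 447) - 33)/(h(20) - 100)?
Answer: 10099/30600 ≈ 0.33003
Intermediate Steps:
h(r) = 0
(1/(141 - 447) - 33)/(h(20) - 100) = (1/(141 - 447) - 33)/(0 - 100) = (1/(-306) - 33)/(-100) = (-1/306 - 33)*(-1/100) = -10099/306*(-1/100) = 10099/30600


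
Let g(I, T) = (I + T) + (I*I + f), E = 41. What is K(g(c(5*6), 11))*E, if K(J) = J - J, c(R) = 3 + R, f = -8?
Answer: 0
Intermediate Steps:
g(I, T) = -8 + I + T + I² (g(I, T) = (I + T) + (I*I - 8) = (I + T) + (I² - 8) = (I + T) + (-8 + I²) = -8 + I + T + I²)
K(J) = 0
K(g(c(5*6), 11))*E = 0*41 = 0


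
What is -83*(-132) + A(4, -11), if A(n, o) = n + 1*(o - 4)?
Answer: 10945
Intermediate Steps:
A(n, o) = -4 + n + o (A(n, o) = n + 1*(-4 + o) = n + (-4 + o) = -4 + n + o)
-83*(-132) + A(4, -11) = -83*(-132) + (-4 + 4 - 11) = 10956 - 11 = 10945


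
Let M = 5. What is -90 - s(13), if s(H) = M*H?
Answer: -155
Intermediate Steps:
s(H) = 5*H
-90 - s(13) = -90 - 5*13 = -90 - 1*65 = -90 - 65 = -155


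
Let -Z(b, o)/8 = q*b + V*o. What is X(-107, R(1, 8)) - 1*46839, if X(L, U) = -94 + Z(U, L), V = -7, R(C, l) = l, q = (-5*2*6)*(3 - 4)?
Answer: -56765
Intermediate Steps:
q = 60 (q = -10*6*(-1) = -60*(-1) = 60)
Z(b, o) = -480*b + 56*o (Z(b, o) = -8*(60*b - 7*o) = -8*(-7*o + 60*b) = -480*b + 56*o)
X(L, U) = -94 - 480*U + 56*L (X(L, U) = -94 + (-480*U + 56*L) = -94 - 480*U + 56*L)
X(-107, R(1, 8)) - 1*46839 = (-94 - 480*8 + 56*(-107)) - 1*46839 = (-94 - 3840 - 5992) - 46839 = -9926 - 46839 = -56765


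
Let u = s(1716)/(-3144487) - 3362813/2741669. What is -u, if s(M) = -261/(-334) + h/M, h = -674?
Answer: 757576210331795938/617644514191033329 ≈ 1.2266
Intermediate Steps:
s(M) = 261/334 - 674/M (s(M) = -261/(-334) - 674/M = -261*(-1/334) - 674/M = 261/334 - 674/M)
u = -757576210331795938/617644514191033329 (u = (261/334 - 674/1716)/(-3144487) - 3362813/2741669 = (261/334 - 674*1/1716)*(-1/3144487) - 3362813*1/2741669 = (261/334 - 337/858)*(-1/3144487) - 3362813/2741669 = (27845/71643)*(-1/3144487) - 3362813/2741669 = -27845/225280482141 - 3362813/2741669 = -757576210331795938/617644514191033329 ≈ -1.2266)
-u = -1*(-757576210331795938/617644514191033329) = 757576210331795938/617644514191033329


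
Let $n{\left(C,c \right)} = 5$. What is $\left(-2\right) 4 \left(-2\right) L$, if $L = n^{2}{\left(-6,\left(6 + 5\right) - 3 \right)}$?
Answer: $400$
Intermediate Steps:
$L = 25$ ($L = 5^{2} = 25$)
$\left(-2\right) 4 \left(-2\right) L = \left(-2\right) 4 \left(-2\right) 25 = \left(-8\right) \left(-2\right) 25 = 16 \cdot 25 = 400$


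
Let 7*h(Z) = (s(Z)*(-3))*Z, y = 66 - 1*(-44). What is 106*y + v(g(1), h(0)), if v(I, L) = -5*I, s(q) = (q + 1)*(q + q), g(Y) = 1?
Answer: 11655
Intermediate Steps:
y = 110 (y = 66 + 44 = 110)
s(q) = 2*q*(1 + q) (s(q) = (1 + q)*(2*q) = 2*q*(1 + q))
h(Z) = -6*Z**2*(1 + Z)/7 (h(Z) = (((2*Z*(1 + Z))*(-3))*Z)/7 = ((-6*Z*(1 + Z))*Z)/7 = (-6*Z**2*(1 + Z))/7 = -6*Z**2*(1 + Z)/7)
106*y + v(g(1), h(0)) = 106*110 - 5*1 = 11660 - 5 = 11655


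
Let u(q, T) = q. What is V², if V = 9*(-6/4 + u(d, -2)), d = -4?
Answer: 9801/4 ≈ 2450.3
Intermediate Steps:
V = -99/2 (V = 9*(-6/4 - 4) = 9*(-6*¼ - 4) = 9*(-3/2 - 4) = 9*(-11/2) = -99/2 ≈ -49.500)
V² = (-99/2)² = 9801/4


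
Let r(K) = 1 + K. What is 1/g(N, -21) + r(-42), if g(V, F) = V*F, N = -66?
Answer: -56825/1386 ≈ -40.999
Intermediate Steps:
g(V, F) = F*V
1/g(N, -21) + r(-42) = 1/(-21*(-66)) + (1 - 42) = 1/1386 - 41 = -56825/1386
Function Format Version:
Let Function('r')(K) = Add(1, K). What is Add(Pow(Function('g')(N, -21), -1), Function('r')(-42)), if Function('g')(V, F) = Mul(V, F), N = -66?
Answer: Rational(-56825, 1386) ≈ -40.999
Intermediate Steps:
Function('g')(V, F) = Mul(F, V)
Add(Pow(Function('g')(N, -21), -1), Function('r')(-42)) = Add(Pow(Mul(-21, -66), -1), Add(1, -42)) = Add(Pow(1386, -1), -41) = Add(Rational(1, 1386), -41) = Rational(-56825, 1386)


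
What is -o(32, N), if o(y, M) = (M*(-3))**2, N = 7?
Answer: -441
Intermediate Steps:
o(y, M) = 9*M**2 (o(y, M) = (-3*M)**2 = 9*M**2)
-o(32, N) = -9*7**2 = -9*49 = -1*441 = -441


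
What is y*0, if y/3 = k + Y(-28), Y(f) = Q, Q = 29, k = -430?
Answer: 0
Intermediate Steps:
Y(f) = 29
y = -1203 (y = 3*(-430 + 29) = 3*(-401) = -1203)
y*0 = -1203*0 = 0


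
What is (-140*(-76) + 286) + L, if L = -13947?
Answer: -3021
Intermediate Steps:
(-140*(-76) + 286) + L = (-140*(-76) + 286) - 13947 = (10640 + 286) - 13947 = 10926 - 13947 = -3021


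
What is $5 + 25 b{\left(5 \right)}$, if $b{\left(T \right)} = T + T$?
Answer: $255$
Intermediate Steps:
$b{\left(T \right)} = 2 T$
$5 + 25 b{\left(5 \right)} = 5 + 25 \cdot 2 \cdot 5 = 5 + 25 \cdot 10 = 5 + 250 = 255$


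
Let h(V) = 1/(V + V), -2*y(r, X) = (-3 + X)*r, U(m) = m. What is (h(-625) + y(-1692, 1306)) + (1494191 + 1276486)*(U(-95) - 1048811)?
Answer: -3632723283780001/1250 ≈ -2.9062e+12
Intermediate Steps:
y(r, X) = -r*(-3 + X)/2 (y(r, X) = -(-3 + X)*r/2 = -r*(-3 + X)/2)
h(V) = 1/(2*V)
(h(-625) + y(-1692, 1306)) + (1494191 + 1276486)*(U(-95) - 1048811) = ((½)/(-625) + (½)*(-1692)*(3 - 1*1306)) + (1494191 + 1276486)*(-95 - 1048811) = ((½)*(-1/625) + (½)*(-1692)*(3 - 1306)) + 2770677*(-1048906) = (-1/1250 + (½)*(-1692)*(-1303)) - 2906179729362 = (-1/1250 + 1102338) - 2906179729362 = 1377922499/1250 - 2906179729362 = -3632723283780001/1250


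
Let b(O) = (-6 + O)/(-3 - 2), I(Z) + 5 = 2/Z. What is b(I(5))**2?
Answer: 2809/625 ≈ 4.4944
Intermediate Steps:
I(Z) = -5 + 2/Z
b(O) = 6/5 - O/5 (b(O) = (-6 + O)/(-5) = (-6 + O)*(-1/5) = 6/5 - O/5)
b(I(5))**2 = (6/5 - (-5 + 2/5)/5)**2 = (6/5 - 1/5*(-23/5))**2 = (6/5 + 23/25)**2 = (53/25)**2 = 2809/625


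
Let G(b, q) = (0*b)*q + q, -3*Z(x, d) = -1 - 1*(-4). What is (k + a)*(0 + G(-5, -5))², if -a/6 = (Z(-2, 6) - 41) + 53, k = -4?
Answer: -1750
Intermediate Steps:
Z(x, d) = -1 (Z(x, d) = -(-1 - 1*(-4))/3 = -(-1 + 4)/3 = -⅓*3 = -1)
G(b, q) = q (G(b, q) = 0*q + q = 0 + q = q)
a = -66 (a = -6*((-1 - 41) + 53) = -6*(-42 + 53) = -6*11 = -66)
(k + a)*(0 + G(-5, -5))² = (-4 - 66)*(0 - 5)² = -70*(-5)² = -70*25 = -1750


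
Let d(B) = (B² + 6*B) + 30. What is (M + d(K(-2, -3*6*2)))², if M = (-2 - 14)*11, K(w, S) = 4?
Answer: 11236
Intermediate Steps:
M = -176 (M = -16*11 = -176)
d(B) = 30 + B² + 6*B
(M + d(K(-2, -3*6*2)))² = (-176 + (30 + 4² + 6*4))² = (-176 + (30 + 16 + 24))² = (-176 + 70)² = (-106)² = 11236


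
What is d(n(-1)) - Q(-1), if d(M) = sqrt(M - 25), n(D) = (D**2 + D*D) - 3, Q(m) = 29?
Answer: -29 + I*sqrt(26) ≈ -29.0 + 5.099*I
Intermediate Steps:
n(D) = -3 + 2*D**2 (n(D) = (D**2 + D**2) - 3 = 2*D**2 - 3 = -3 + 2*D**2)
d(M) = sqrt(-25 + M)
d(n(-1)) - Q(-1) = sqrt(-25 + (-3 + 2*(-1)**2)) - 1*29 = sqrt(-25 + (-3 + 2*1)) - 29 = sqrt(-25 + (-3 + 2)) - 29 = sqrt(-25 - 1) - 29 = sqrt(-26) - 29 = I*sqrt(26) - 29 = -29 + I*sqrt(26)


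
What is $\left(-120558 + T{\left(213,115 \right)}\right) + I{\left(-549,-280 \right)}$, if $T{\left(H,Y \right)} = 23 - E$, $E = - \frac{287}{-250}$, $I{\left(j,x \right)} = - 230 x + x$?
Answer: $- \frac{14104037}{250} \approx -56416.0$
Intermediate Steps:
$I{\left(j,x \right)} = - 229 x$
$E = \frac{287}{250}$ ($E = \left(-287\right) \left(- \frac{1}{250}\right) = \frac{287}{250} \approx 1.148$)
$T{\left(H,Y \right)} = \frac{5463}{250}$ ($T{\left(H,Y \right)} = 23 - \frac{287}{250} = \frac{5463}{250}$)
$\left(-120558 + T{\left(213,115 \right)}\right) + I{\left(-549,-280 \right)} = \left(-120558 + \frac{5463}{250}\right) - -64120 = - \frac{30134037}{250} + 64120 = - \frac{14104037}{250}$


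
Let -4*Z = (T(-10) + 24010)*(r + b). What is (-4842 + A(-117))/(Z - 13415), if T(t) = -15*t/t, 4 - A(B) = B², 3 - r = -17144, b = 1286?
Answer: 74108/442353495 ≈ 0.00016753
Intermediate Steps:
r = 17147 (r = 3 - 1*(-17144) = 3 + 17144 = 17147)
A(B) = 4 - B²
T(t) = -15 (T(t) = -15*1 = -15)
Z = -442299835/4 (Z = -(-15 + 24010)*(17147 + 1286)/4 = -23995*18433/4 = -¼*442299835 = -442299835/4 ≈ -1.1057e+8)
(-4842 + A(-117))/(Z - 13415) = (-4842 + (4 - 1*(-117)²))/(-442299835/4 - 13415) = (-4842 + (4 - 1*13689))/(-442353495/4) = (-4842 + (4 - 13689))*(-4/442353495) = (-4842 - 13685)*(-4/442353495) = -18527*(-4/442353495) = 74108/442353495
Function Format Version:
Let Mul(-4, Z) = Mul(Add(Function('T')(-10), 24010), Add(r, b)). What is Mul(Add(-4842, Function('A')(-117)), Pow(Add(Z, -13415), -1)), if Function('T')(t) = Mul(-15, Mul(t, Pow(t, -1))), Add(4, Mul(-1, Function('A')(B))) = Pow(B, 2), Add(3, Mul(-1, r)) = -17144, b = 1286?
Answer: Rational(74108, 442353495) ≈ 0.00016753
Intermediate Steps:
r = 17147 (r = Add(3, Mul(-1, -17144)) = Add(3, 17144) = 17147)
Function('A')(B) = Add(4, Mul(-1, Pow(B, 2)))
Function('T')(t) = -15 (Function('T')(t) = Mul(-15, 1) = -15)
Z = Rational(-442299835, 4) (Z = Mul(Rational(-1, 4), Mul(Add(-15, 24010), Add(17147, 1286))) = Mul(Rational(-1, 4), Mul(23995, 18433)) = Mul(Rational(-1, 4), 442299835) = Rational(-442299835, 4) ≈ -1.1057e+8)
Mul(Add(-4842, Function('A')(-117)), Pow(Add(Z, -13415), -1)) = Mul(Add(-4842, Add(4, Mul(-1, Pow(-117, 2)))), Pow(Add(Rational(-442299835, 4), -13415), -1)) = Mul(Add(-4842, Add(4, Mul(-1, 13689))), Pow(Rational(-442353495, 4), -1)) = Mul(Add(-4842, Add(4, -13689)), Rational(-4, 442353495)) = Mul(Add(-4842, -13685), Rational(-4, 442353495)) = Mul(-18527, Rational(-4, 442353495)) = Rational(74108, 442353495)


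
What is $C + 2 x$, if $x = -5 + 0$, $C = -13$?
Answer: $-23$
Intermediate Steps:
$x = -5$
$C + 2 x = -13 + 2 \left(-5\right) = -13 - 10 = -23$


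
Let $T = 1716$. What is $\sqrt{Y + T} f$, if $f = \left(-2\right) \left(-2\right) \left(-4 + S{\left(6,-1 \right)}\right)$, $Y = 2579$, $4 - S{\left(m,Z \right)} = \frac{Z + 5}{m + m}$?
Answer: $- \frac{4 \sqrt{4295}}{3} \approx -87.382$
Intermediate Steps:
$S{\left(m,Z \right)} = 4 - \frac{5 + Z}{2 m}$ ($S{\left(m,Z \right)} = 4 - \frac{Z + 5}{m + m} = 4 - \frac{5 + Z}{2 m}$)
$f = - \frac{4}{3}$ ($f = \left(-2\right) \left(-2\right) \left(-4 + \frac{-5 - -1 + 8 \cdot 6}{2 \cdot 6}\right) = 4 \left(-4 + \frac{1}{2} \cdot \frac{1}{6} \left(-5 + 1 + 48\right)\right) = 4 \left(-4 + \frac{1}{2} \cdot \frac{1}{6} \cdot 44\right) = 4 \left(-4 + \frac{11}{3}\right) = 4 \left(- \frac{1}{3}\right) = - \frac{4}{3} \approx -1.3333$)
$\sqrt{Y + T} f = \sqrt{2579 + 1716} \left(- \frac{4}{3}\right) = \sqrt{4295} \left(- \frac{4}{3}\right) = - \frac{4 \sqrt{4295}}{3}$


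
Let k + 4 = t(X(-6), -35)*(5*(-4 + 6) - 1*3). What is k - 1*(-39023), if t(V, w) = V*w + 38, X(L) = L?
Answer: 40755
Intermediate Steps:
t(V, w) = 38 + V*w
k = 1732 (k = -4 + (38 - 6*(-35))*(5*(-4 + 6) - 1*3) = -4 + (38 + 210)*(5*2 - 3) = -4 + 248*(10 - 3) = -4 + 248*7 = -4 + 1736 = 1732)
k - 1*(-39023) = 1732 - 1*(-39023) = 1732 + 39023 = 40755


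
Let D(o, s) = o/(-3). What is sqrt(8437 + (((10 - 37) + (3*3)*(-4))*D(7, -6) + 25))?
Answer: sqrt(8609) ≈ 92.785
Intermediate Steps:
D(o, s) = -o/3 (D(o, s) = o*(-1/3) = -o/3)
sqrt(8437 + (((10 - 37) + (3*3)*(-4))*D(7, -6) + 25)) = sqrt(8437 + (((10 - 37) + (3*3)*(-4))*(-1/3*7) + 25)) = sqrt(8437 + ((-27 + 9*(-4))*(-7/3) + 25)) = sqrt(8437 + ((-27 - 36)*(-7/3) + 25)) = sqrt(8437 + (-63*(-7/3) + 25)) = sqrt(8437 + (147 + 25)) = sqrt(8437 + 172) = sqrt(8609)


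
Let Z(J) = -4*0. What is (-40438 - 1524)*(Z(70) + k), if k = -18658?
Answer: 782926996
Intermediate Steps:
Z(J) = 0
(-40438 - 1524)*(Z(70) + k) = (-40438 - 1524)*(0 - 18658) = -41962*(-18658) = 782926996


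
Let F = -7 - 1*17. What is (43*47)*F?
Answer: -48504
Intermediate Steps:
F = -24 (F = -7 - 17 = -24)
(43*47)*F = (43*47)*(-24) = 2021*(-24) = -48504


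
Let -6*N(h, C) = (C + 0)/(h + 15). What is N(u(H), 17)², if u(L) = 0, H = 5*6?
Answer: 289/8100 ≈ 0.035679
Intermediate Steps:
H = 30
N(h, C) = -C/(6*(15 + h)) (N(h, C) = -(C + 0)/(6*(h + 15)) = -C/(6*(15 + h)))
N(u(H), 17)² = (-1*17/(90 + 6*0))² = (-1*17/(90 + 0))² = (-1*17/90)² = (-1*17*1/90)² = (-17/90)² = 289/8100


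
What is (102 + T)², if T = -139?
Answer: 1369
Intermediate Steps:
(102 + T)² = (102 - 139)² = (-37)² = 1369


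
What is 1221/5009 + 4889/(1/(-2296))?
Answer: -56226745075/5009 ≈ -1.1225e+7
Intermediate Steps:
1221/5009 + 4889/(1/(-2296)) = 1221*(1/5009) + 4889/(-1/2296) = 1221/5009 + 4889*(-2296) = 1221/5009 - 11225144 = -56226745075/5009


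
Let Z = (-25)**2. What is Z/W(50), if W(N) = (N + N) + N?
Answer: 25/6 ≈ 4.1667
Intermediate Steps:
W(N) = 3*N (W(N) = 2*N + N = 3*N)
Z = 625
Z/W(50) = 625/((3*50)) = 625/150 = 625*(1/150) = 25/6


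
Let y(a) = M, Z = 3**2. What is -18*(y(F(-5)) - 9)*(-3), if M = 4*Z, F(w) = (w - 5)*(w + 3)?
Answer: 1458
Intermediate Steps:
Z = 9
F(w) = (-5 + w)*(3 + w)
M = 36 (M = 4*9 = 36)
y(a) = 36
-18*(y(F(-5)) - 9)*(-3) = -18*(36 - 9)*(-3) = -18*27*(-3) = -486*(-3) = 1458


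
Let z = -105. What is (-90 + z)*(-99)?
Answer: 19305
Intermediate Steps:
(-90 + z)*(-99) = (-90 - 105)*(-99) = -195*(-99) = 19305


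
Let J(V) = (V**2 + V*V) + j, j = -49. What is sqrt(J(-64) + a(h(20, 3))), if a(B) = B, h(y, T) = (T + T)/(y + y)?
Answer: sqrt(814315)/10 ≈ 90.239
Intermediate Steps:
h(y, T) = T/y (h(y, T) = (2*T)/((2*y)) = (2*T)*(1/(2*y)) = T/y)
J(V) = -49 + 2*V**2 (J(V) = (V**2 + V*V) - 49 = (V**2 + V**2) - 49 = 2*V**2 - 49 = -49 + 2*V**2)
sqrt(J(-64) + a(h(20, 3))) = sqrt((-49 + 2*(-64)**2) + 3/20) = sqrt((-49 + 2*4096) + 3*(1/20)) = sqrt((-49 + 8192) + 3/20) = sqrt(8143 + 3/20) = sqrt(162863/20) = sqrt(814315)/10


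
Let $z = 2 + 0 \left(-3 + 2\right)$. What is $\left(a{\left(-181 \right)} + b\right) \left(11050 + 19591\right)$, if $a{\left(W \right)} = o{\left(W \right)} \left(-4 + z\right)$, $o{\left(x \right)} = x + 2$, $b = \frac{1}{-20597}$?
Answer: $\frac{225938307725}{20597} \approx 1.0969 \cdot 10^{7}$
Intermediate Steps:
$b = - \frac{1}{20597} \approx -4.8551 \cdot 10^{-5}$
$o{\left(x \right)} = 2 + x$
$z = 2$ ($z = 2 + 0 \left(-1\right) = 2 + 0 = 2$)
$a{\left(W \right)} = -4 - 2 W$ ($a{\left(W \right)} = \left(2 + W\right) \left(-4 + 2\right) = \left(2 + W\right) \left(-2\right) = -4 - 2 W$)
$\left(a{\left(-181 \right)} + b\right) \left(11050 + 19591\right) = \left(\left(-4 - -362\right) - \frac{1}{20597}\right) \left(11050 + 19591\right) = \left(\left(-4 + 362\right) - \frac{1}{20597}\right) 30641 = \left(358 - \frac{1}{20597}\right) 30641 = \frac{7373725}{20597} \cdot 30641 = \frac{225938307725}{20597}$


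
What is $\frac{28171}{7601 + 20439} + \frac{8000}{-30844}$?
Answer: $\frac{229881}{308440} \approx 0.7453$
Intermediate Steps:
$\frac{28171}{7601 + 20439} + \frac{8000}{-30844} = \frac{28171}{28040} + 8000 \left(- \frac{1}{30844}\right) = 28171 \cdot \frac{1}{28040} - \frac{2000}{7711} = \frac{28171}{28040} - \frac{2000}{7711} = \frac{229881}{308440}$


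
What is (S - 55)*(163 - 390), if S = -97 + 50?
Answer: 23154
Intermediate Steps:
S = -47
(S - 55)*(163 - 390) = (-47 - 55)*(163 - 390) = -102*(-227) = 23154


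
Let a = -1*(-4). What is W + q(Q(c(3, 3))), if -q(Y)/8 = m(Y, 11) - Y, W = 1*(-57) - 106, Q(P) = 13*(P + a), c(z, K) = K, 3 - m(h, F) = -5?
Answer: 501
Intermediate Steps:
m(h, F) = 8 (m(h, F) = 3 - 1*(-5) = 3 + 5 = 8)
a = 4
Q(P) = 52 + 13*P (Q(P) = 13*(P + 4) = 13*(4 + P) = 52 + 13*P)
W = -163 (W = -57 - 106 = -163)
q(Y) = -64 + 8*Y (q(Y) = -8*(8 - Y) = -64 + 8*Y)
W + q(Q(c(3, 3))) = -163 + (-64 + 8*(52 + 13*3)) = -163 + (-64 + 8*(52 + 39)) = -163 + (-64 + 8*91) = -163 + (-64 + 728) = -163 + 664 = 501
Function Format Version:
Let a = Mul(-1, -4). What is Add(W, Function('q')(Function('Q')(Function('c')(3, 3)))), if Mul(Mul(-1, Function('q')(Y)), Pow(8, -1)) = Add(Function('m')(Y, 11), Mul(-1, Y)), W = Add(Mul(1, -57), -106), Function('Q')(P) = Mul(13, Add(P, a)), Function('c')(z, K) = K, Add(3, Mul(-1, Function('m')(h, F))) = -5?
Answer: 501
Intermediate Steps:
Function('m')(h, F) = 8 (Function('m')(h, F) = Add(3, Mul(-1, -5)) = Add(3, 5) = 8)
a = 4
Function('Q')(P) = Add(52, Mul(13, P)) (Function('Q')(P) = Mul(13, Add(P, 4)) = Mul(13, Add(4, P)) = Add(52, Mul(13, P)))
W = -163 (W = Add(-57, -106) = -163)
Function('q')(Y) = Add(-64, Mul(8, Y)) (Function('q')(Y) = Mul(-8, Add(8, Mul(-1, Y))) = Add(-64, Mul(8, Y)))
Add(W, Function('q')(Function('Q')(Function('c')(3, 3)))) = Add(-163, Add(-64, Mul(8, Add(52, Mul(13, 3))))) = Add(-163, Add(-64, Mul(8, Add(52, 39)))) = Add(-163, Add(-64, Mul(8, 91))) = Add(-163, Add(-64, 728)) = Add(-163, 664) = 501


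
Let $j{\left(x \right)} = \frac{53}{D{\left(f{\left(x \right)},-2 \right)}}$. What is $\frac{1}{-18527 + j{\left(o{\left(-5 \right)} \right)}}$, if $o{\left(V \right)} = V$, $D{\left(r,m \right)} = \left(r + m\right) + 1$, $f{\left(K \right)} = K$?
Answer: $- \frac{6}{111215} \approx -5.395 \cdot 10^{-5}$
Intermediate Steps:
$D{\left(r,m \right)} = 1 + m + r$ ($D{\left(r,m \right)} = \left(m + r\right) + 1 = 1 + m + r$)
$j{\left(x \right)} = \frac{53}{-1 + x}$ ($j{\left(x \right)} = \frac{53}{1 - 2 + x} = \frac{53}{-1 + x}$)
$\frac{1}{-18527 + j{\left(o{\left(-5 \right)} \right)}} = \frac{1}{-18527 + \frac{53}{-1 - 5}} = \frac{1}{-18527 + \frac{53}{-6}} = \frac{1}{-18527 + 53 \left(- \frac{1}{6}\right)} = \frac{1}{-18527 - \frac{53}{6}} = \frac{1}{- \frac{111215}{6}} = - \frac{6}{111215}$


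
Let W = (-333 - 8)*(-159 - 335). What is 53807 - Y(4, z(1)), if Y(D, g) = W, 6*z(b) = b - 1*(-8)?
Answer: -114647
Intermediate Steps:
z(b) = 4/3 + b/6 (z(b) = (b - 1*(-8))/6 = (b + 8)/6 = (8 + b)/6 = 4/3 + b/6)
W = 168454 (W = -341*(-494) = 168454)
Y(D, g) = 168454
53807 - Y(4, z(1)) = 53807 - 1*168454 = 53807 - 168454 = -114647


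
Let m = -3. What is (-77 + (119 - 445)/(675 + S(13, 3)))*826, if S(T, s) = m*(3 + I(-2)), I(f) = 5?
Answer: -5953454/93 ≈ -64016.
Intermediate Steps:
S(T, s) = -24 (S(T, s) = -3*(3 + 5) = -3*8 = -24)
(-77 + (119 - 445)/(675 + S(13, 3)))*826 = (-77 + (119 - 445)/(675 - 24))*826 = (-77 - 326/651)*826 = -50453/651*826 = -5953454/93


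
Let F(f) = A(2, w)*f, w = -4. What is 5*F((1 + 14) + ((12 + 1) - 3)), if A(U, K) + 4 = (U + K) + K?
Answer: -1250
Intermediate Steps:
A(U, K) = -4 + U + 2*K (A(U, K) = -4 + ((U + K) + K) = -4 + ((K + U) + K) = -4 + (U + 2*K) = -4 + U + 2*K)
F(f) = -10*f (F(f) = (-4 + 2 + 2*(-4))*f = (-4 + 2 - 8)*f = -10*f)
5*F((1 + 14) + ((12 + 1) - 3)) = 5*(-10*((1 + 14) + ((12 + 1) - 3))) = 5*(-10*(15 + (13 - 3))) = 5*(-10*(15 + 10)) = 5*(-10*25) = 5*(-250) = -1250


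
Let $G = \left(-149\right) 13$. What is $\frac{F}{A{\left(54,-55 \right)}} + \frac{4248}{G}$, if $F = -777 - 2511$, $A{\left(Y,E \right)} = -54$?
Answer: $\frac{1023244}{17433} \approx 58.696$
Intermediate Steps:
$F = -3288$ ($F = -777 - 2511 = -3288$)
$G = -1937$
$\frac{F}{A{\left(54,-55 \right)}} + \frac{4248}{G} = - \frac{3288}{-54} + \frac{4248}{-1937} = \left(-3288\right) \left(- \frac{1}{54}\right) + 4248 \left(- \frac{1}{1937}\right) = \frac{548}{9} - \frac{4248}{1937} = \frac{1023244}{17433}$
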